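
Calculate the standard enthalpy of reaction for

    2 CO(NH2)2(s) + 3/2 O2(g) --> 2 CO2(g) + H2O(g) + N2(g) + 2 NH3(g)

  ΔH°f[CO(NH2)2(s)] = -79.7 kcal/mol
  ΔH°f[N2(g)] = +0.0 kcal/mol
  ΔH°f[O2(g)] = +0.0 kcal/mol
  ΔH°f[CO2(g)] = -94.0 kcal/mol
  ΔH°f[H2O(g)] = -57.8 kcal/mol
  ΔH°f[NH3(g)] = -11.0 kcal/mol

Products: 2·(-94.0) + 1·(-57.8) + 1·(+0.0) + 2·(-11.0) = -267.8
Reactants: 2·(-79.7) + 3/2·(+0.0) = -159.4
ΔH° = (-267.8) − (-159.4) = -108.4 kcal/mol

ΔH° = -108.4 kcal/mol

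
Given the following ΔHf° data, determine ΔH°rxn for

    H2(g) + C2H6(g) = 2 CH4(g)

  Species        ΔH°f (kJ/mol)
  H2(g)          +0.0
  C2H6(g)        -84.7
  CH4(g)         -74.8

ΔH°rxn = Σ nΔHf°(products) − Σ nΔHf°(reactants).
Products: 2·(-74.8) = -149.6
Reactants: 1·(+0.0) + 1·(-84.7) = -84.7
ΔH°rxn = (-149.6) − (-84.7) = -64.9 kJ/mol

ΔH°rxn = -64.9 kJ/mol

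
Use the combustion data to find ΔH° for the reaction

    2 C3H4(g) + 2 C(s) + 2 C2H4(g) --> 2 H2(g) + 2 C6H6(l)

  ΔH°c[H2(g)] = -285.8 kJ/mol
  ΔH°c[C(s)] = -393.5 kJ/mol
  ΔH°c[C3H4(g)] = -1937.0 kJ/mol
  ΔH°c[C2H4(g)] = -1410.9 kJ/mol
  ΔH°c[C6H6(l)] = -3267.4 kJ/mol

ΔH° = -376.4 kJ/mol

With combustion enthalpies, reactants minus products:
= [2·(-1937.0) + 2·(-393.5) + 2·(-1410.9)] − [2·(-285.8) + 2·(-3267.4)]
= -376.4 kJ/mol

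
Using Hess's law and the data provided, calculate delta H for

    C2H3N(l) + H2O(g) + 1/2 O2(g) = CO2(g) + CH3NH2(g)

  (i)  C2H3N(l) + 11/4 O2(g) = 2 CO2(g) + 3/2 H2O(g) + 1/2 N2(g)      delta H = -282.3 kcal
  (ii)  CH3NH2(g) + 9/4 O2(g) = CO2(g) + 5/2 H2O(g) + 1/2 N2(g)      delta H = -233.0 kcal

(i) as written: -282.3 kcal
(ii) reversed: +233.0 kcal
delta H = (-282.3) + (+233.0) = -49.3 kcal

delta H = -49.3 kcal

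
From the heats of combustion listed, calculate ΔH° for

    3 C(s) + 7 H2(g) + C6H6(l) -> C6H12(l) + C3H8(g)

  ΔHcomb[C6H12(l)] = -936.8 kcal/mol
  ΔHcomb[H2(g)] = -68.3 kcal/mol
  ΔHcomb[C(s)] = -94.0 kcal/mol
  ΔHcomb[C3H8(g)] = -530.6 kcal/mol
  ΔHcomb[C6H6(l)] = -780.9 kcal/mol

ΔH° = -73.6 kcal/mol

Using ΔH = Σ nΔHc°(reactants) − Σ nΔHc°(products):
= [3·(-94.0) + 7·(-68.3) + 1·(-780.9)] − [1·(-936.8) + 1·(-530.6)]
= -73.6 kcal/mol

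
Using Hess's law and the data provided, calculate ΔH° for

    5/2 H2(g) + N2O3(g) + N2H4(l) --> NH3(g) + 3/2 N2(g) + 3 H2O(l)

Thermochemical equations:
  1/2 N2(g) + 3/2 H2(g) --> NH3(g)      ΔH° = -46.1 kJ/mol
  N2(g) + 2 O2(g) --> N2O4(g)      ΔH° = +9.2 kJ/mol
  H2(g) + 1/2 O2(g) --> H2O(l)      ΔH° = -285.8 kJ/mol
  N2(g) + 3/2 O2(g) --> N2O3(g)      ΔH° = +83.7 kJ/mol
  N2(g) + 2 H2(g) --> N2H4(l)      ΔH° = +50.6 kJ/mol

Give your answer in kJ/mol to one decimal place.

equation 1 as written: -46.1 kJ/mol
equation 2: not needed.
equation 3 × 3: (3)·(-285.8) = -857.4 kJ/mol
equation 4 reversed: -83.7 kJ/mol
equation 5 reversed: -50.6 kJ/mol
By Hess's law, ΔH° = (-46.1) + (-857.4) + (-83.7) + (-50.6) = -1037.8 kJ/mol

ΔH° = -1037.8 kJ/mol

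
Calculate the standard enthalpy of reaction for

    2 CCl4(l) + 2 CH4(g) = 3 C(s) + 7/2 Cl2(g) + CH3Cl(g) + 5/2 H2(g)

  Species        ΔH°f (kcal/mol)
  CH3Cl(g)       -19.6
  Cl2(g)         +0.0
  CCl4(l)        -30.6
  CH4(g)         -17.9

ΔH°rxn = 77.4 kcal/mol

Products: 3·(+0.0) + 7/2·(+0.0) + 1·(-19.6) + 5/2·(+0.0) = -19.6
Reactants: 2·(-30.6) + 2·(-17.9) = -97.0
ΔH°rxn = (-19.6) − (-97.0) = 77.4 kcal/mol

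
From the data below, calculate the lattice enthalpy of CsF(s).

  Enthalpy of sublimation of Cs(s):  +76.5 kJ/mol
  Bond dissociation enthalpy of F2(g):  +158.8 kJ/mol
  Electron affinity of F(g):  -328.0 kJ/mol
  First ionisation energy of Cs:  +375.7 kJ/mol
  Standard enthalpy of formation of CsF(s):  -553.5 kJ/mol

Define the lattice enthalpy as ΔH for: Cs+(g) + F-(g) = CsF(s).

ΔHf° = 1·ΔHsub + 1·(ΣIE) + 1/2·D(F2) + 1·EA + U
-553.5 = 1·(+76.5) + 1·(+375.7) + 1/2·(+158.8) + 1·(-328.0) + U
U = -553.5 − (+203.6) = -757.1 kJ/mol

U = -757.1 kJ/mol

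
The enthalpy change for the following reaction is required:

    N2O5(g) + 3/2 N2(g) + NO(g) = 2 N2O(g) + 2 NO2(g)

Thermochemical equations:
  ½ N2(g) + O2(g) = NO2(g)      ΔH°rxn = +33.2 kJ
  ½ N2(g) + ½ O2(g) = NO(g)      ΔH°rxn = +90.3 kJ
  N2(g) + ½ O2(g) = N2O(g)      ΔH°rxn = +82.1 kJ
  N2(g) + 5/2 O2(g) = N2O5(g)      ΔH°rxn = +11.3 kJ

equation 1 × 2: (2)·(+33.2) = +66.4 kJ
equation 2 reversed: -90.3 kJ
equation 3 × 2: (2)·(+82.1) = +164.2 kJ
equation 4 reversed: -11.3 kJ
Summing the manipulated equations, ΔH°rxn = (2)·(+33.2) + (-1)·(+90.3) + (2)·(+82.1) + (-1)·(+11.3) = 129.0 kJ

ΔH°rxn = 129.0 kJ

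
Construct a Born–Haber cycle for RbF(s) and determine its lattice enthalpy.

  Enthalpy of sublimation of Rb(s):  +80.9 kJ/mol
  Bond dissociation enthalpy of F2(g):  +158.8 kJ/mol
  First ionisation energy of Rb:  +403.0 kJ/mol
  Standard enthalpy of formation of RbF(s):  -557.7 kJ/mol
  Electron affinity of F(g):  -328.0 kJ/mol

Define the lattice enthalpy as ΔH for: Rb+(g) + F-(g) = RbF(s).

U = -793.0 kJ/mol

ΔHf° = 1·ΔHsub + 1·(ΣIE) + 1/2·D(F2) + 1·EA + U
-557.7 = 1·(+80.9) + 1·(+403.0) + 1/2·(+158.8) + 1·(-328.0) + U
U = -557.7 − (+235.3) = -793.0 kJ/mol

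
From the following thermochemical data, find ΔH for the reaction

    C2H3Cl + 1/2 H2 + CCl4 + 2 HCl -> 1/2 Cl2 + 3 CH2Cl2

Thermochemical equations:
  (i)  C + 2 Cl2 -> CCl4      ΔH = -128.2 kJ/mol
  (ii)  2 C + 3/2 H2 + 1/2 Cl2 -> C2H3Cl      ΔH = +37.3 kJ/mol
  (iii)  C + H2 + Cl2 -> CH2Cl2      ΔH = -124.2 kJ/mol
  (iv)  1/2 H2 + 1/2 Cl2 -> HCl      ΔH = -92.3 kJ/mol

ΔH = -97.1 kJ/mol

(i) reversed: +128.2 kJ/mol
(ii) reversed: -37.3 kJ/mol
(iii) × 3: (3)·(-124.2) = -372.6 kJ/mol
(iv) reversed and × 2: (-2)·(-92.3) = +184.6 kJ/mol
Since enthalpy is a state function, ΔH = (+128.2) + (-37.3) + (-372.6) + (+184.6) = -97.1 kJ/mol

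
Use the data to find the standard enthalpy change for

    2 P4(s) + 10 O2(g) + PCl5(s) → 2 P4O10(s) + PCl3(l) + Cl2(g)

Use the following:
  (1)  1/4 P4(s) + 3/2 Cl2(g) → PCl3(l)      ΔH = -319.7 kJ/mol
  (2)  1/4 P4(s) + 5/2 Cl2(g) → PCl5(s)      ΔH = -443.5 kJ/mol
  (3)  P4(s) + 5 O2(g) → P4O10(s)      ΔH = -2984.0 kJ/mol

ΔH = -5844.2 kJ/mol

(1) as written: -319.7 kJ/mol
(2) reversed: +443.5 kJ/mol
(3) × 2: (2)·(-2984.0) = -5968.0 kJ/mol
By Hess's law, ΔH = (-319.7) + (+443.5) + (-5968.0) = -5844.2 kJ/mol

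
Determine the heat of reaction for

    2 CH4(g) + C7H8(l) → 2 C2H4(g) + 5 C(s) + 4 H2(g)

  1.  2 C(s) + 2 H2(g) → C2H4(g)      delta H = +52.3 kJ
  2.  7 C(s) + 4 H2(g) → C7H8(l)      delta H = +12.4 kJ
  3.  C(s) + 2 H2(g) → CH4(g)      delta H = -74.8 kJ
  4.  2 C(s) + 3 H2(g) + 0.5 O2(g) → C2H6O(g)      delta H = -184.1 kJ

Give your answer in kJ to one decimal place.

delta H = 241.8 kJ

eq. 1 × 2: (2)·(+52.3) = +104.6 kJ
eq. 2 reversed: -12.4 kJ
eq. 3 reversed and × 2: (-2)·(-74.8) = +149.6 kJ
eq. 4: not needed.
Summing the manipulated equations, delta H = (2)·(+52.3) + (-1)·(+12.4) + (-2)·(-74.8) = 241.8 kJ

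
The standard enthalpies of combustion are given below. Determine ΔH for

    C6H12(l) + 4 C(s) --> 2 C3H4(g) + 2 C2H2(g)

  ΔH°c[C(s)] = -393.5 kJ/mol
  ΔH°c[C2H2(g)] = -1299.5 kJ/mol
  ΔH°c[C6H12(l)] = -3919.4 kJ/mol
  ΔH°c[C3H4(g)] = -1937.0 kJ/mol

ΔH = 979.6 kJ/mol

With combustion enthalpies, reactants minus products:
= [1·(-3919.4) + 4·(-393.5)] − [2·(-1937.0) + 2·(-1299.5)]
= 979.6 kJ/mol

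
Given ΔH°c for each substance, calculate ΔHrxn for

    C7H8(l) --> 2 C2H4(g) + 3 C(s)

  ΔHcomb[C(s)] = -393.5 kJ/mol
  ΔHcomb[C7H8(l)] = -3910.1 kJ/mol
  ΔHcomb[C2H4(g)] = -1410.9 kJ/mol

ΔHrxn = 92.2 kJ/mol

With combustion enthalpies, reactants minus products:
= [1·(-3910.1)] − [2·(-1410.9) + 3·(-393.5)]
= 92.2 kJ/mol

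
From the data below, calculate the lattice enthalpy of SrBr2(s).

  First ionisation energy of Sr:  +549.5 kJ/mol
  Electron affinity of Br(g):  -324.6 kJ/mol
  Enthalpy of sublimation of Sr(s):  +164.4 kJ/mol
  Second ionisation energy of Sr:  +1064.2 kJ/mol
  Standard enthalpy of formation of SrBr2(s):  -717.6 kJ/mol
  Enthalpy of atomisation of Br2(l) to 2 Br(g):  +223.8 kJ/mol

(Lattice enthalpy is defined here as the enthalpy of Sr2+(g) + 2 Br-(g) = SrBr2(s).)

U = -2070.3 kJ/mol

ΔHf° = 1·ΔHsub + 1·(ΣIE) + 1·D(Br2) + 2·EA + U
-717.6 = 1·(+164.4) + 1·(+1613.7) + 1·(+223.8) + 2·(-324.6) + U
U = -717.6 − (+1352.7) = -2070.3 kJ/mol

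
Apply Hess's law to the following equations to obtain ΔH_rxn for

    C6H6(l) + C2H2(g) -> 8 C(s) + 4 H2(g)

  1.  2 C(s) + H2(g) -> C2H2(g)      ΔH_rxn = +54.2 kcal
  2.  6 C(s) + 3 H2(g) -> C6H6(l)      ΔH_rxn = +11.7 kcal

ΔH_rxn = -65.9 kcal

eq. 1 reversed (C2H2(g) must end up as a reactant): -54.2 kcal
eq. 2 reversed (C6H6(l) must end up as a reactant): -11.7 kcal
By Hess's law, ΔH_rxn = (-54.2) + (-11.7) = -65.9 kcal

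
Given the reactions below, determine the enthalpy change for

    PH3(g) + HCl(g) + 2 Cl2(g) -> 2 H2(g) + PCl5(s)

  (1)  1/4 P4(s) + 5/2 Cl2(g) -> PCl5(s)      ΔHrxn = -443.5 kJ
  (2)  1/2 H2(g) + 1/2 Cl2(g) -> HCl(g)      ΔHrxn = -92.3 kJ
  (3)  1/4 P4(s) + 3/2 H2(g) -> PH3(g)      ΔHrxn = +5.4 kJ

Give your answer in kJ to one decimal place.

ΔHrxn = -356.6 kJ

(1) as written (PCl5(s) already on the product side): -443.5 kJ
(2) reversed (reverse to put HCl(g) on the reactant side): +92.3 kJ
(3) reversed (PH3(g) must end up as a reactant): -5.4 kJ
ΔHrxn = (1)·(-443.5) + (-1)·(-92.3) + (-1)·(+5.4) = -356.6 kJ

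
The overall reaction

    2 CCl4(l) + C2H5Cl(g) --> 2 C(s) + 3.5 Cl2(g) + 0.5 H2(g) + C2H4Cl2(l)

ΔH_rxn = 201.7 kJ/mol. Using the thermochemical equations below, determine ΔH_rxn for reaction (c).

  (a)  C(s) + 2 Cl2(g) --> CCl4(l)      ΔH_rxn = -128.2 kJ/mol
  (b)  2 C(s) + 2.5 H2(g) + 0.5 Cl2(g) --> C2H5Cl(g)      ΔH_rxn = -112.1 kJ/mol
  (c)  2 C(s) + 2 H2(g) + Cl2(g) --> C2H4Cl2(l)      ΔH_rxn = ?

ΔH_rxn = -166.8 kJ/mol

(a) reversed and × 2: (-2)·(-128.2) = +256.4 kJ/mol
(b) reversed: +112.1 kJ/mol
(c) as written: contributes x
+201.7 = (+256.4) + (+112.1) + x
x = (+201.7 − (+368.5)) / (1) = -166.8 kJ/mol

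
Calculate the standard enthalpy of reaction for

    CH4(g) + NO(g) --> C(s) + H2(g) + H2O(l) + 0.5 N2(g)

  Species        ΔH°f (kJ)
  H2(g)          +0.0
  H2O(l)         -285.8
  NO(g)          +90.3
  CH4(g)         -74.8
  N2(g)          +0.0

Products: 1·(+0.0) + 1·(+0.0) + 1·(-285.8) + 1/2·(+0.0) = -285.8
Reactants: 1·(-74.8) + 1·(+90.3) = +15.5
ΔHrxn = (-285.8) − (+15.5) = -301.3 kJ

ΔHrxn = -301.3 kJ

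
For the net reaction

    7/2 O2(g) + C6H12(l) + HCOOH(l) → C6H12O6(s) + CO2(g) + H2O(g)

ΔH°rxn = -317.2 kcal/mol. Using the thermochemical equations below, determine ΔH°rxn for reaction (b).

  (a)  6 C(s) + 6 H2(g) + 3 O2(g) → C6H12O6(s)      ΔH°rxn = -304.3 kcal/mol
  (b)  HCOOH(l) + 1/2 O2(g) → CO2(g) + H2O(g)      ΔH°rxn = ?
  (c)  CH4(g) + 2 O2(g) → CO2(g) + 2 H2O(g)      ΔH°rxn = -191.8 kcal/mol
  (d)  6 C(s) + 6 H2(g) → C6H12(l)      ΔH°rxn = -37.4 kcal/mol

(a) as written: -304.3 kcal/mol
(b) as written: contributes x
(c): not needed.
(d) reversed: +37.4 kcal/mol
-317.2 = (-304.3) + (+37.4) + x
x = (-317.2 − (-266.9)) / (1) = -50.3 kcal/mol

ΔH°rxn = -50.3 kcal/mol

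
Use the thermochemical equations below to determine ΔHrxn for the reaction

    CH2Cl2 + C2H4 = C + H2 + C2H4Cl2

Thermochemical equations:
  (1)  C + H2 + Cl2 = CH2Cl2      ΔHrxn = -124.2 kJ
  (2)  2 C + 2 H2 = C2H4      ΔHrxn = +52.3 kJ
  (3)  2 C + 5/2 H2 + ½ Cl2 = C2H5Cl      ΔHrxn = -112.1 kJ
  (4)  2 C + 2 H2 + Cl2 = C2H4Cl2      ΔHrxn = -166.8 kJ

(1) reversed (CH2Cl2 must end up as a reactant): +124.2 kJ
(2) reversed (C2H4 must end up as a reactant): -52.3 kJ
(3): not needed (C2H5Cl appears nowhere else).
(4) as written (C2H4Cl2 already on the product side): -166.8 kJ
By Hess's law, ΔHrxn = (-1)·(-124.2) + (-1)·(+52.3) + (1)·(-166.8) = -94.9 kJ

ΔHrxn = -94.9 kJ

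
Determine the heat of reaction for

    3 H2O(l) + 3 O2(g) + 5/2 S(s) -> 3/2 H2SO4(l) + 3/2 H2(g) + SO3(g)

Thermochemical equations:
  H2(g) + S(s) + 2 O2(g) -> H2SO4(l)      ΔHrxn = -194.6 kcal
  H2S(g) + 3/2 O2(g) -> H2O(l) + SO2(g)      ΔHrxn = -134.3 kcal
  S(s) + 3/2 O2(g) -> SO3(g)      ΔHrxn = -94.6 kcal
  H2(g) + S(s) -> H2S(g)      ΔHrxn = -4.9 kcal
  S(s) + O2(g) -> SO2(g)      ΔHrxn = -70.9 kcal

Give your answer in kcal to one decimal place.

ΔHrxn = -181.6 kcal

equation 1 × 3/2: (3/2)·(-194.6) = -291.9 kcal
equation 2 reversed and × 3: (-3)·(-134.3) = +402.9 kcal
equation 3 as written: -94.6 kcal
equation 4 reversed and × 3: (-3)·(-4.9) = +14.7 kcal
equation 5 × 3: (3)·(-70.9) = -212.7 kcal
ΔHrxn = (-291.9) + (+402.9) + (-94.6) + (+14.7) + (-212.7) = -181.6 kcal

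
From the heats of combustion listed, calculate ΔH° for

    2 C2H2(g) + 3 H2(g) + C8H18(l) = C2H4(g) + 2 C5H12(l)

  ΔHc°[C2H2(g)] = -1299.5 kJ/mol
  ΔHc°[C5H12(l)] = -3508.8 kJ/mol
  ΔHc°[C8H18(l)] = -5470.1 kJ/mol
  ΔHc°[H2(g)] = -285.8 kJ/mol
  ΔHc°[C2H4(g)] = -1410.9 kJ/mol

ΔH° = -498.0 kJ/mol

With combustion enthalpies, reactants minus products:
= [2·(-1299.5) + 3·(-285.8) + 1·(-5470.1)] − [1·(-1410.9) + 2·(-3508.8)]
= -498.0 kJ/mol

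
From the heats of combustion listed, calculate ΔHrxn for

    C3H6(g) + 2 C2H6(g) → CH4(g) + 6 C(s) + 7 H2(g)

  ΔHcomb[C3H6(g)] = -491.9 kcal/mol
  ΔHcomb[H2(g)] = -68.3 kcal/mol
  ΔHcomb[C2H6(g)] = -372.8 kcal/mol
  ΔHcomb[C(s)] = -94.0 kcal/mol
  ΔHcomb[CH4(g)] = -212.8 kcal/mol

With combustion enthalpies, reactants minus products:
= [1·(-491.9) + 2·(-372.8)] − [1·(-212.8) + 6·(-94.0) + 7·(-68.3)]
= 17.4 kcal/mol

ΔHrxn = 17.4 kcal/mol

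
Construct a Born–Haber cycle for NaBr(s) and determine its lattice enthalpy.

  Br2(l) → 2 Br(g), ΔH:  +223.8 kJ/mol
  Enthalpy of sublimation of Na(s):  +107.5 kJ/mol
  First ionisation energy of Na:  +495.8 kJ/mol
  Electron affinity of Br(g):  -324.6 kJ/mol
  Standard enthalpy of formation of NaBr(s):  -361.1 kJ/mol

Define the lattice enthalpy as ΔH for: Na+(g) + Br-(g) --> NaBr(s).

ΔHf° = 1·ΔHsub + 1·(ΣIE) + 1/2·D(Br2) + 1·EA + U
-361.1 = 1·(+107.5) + 1·(+495.8) + 1/2·(+223.8) + 1·(-324.6) + U
U = -361.1 − (+390.6) = -751.7 kJ/mol

U = -751.7 kJ/mol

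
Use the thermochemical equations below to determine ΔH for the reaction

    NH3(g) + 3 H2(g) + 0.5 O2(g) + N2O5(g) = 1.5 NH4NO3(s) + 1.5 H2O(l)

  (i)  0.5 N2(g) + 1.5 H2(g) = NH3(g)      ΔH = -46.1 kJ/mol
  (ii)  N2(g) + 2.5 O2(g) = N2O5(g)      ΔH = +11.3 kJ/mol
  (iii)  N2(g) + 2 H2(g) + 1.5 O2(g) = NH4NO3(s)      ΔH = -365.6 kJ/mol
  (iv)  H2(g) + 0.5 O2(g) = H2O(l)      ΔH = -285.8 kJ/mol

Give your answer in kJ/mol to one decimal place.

ΔH = -942.3 kJ/mol

(i) reversed: +46.1 kJ/mol
(ii) reversed: -11.3 kJ/mol
(iii) × 3/2: (3/2)·(-365.6) = -548.4 kJ/mol
(iv) × 3/2: (3/2)·(-285.8) = -428.7 kJ/mol
Combining the equations, ΔH = (+46.1) + (-11.3) + (-548.4) + (-428.7) = -942.3 kJ/mol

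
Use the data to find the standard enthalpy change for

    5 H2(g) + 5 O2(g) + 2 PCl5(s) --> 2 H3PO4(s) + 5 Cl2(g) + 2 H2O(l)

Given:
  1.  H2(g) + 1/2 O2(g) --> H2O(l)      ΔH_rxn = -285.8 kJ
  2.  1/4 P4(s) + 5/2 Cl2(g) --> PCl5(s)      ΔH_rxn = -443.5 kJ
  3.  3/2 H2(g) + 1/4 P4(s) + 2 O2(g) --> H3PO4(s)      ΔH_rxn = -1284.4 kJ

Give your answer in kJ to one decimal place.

ΔH_rxn = -2253.4 kJ

eq. 1 × 2 (×2 to match 2 H2O(l) in the target): (2)·(-285.8) = -571.6 kJ
eq. 2 reversed and × 2 (reverse to put PCl5(s) on the reactant side; scale by 2 for the 2 PCl5(s)): (-2)·(-443.5) = +887.0 kJ
eq. 3 × 2 (×2 to match 2 H3PO4(s) in the target): (2)·(-1284.4) = -2568.8 kJ
Since enthalpy is a state function, ΔH_rxn = (2)·(-285.8) + (-2)·(-443.5) + (2)·(-1284.4) = -2253.4 kJ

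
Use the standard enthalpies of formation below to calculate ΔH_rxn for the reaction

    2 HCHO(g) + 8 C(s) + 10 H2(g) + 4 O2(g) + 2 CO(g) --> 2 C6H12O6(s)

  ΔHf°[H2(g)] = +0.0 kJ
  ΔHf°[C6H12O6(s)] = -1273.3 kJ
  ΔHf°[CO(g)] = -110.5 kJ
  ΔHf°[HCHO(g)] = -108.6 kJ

ΔH°rxn = Σ nΔHf°(products) − Σ nΔHf°(reactants).
Products: 2·(-1273.3) = -2546.6
Reactants: 2·(-108.6) + 8·(+0.0) + 10·(+0.0) + 4·(+0.0) + 2·(-110.5) = -438.2
ΔH_rxn = (-2546.6) − (-438.2) = -2108.4 kJ

ΔH_rxn = -2108.4 kJ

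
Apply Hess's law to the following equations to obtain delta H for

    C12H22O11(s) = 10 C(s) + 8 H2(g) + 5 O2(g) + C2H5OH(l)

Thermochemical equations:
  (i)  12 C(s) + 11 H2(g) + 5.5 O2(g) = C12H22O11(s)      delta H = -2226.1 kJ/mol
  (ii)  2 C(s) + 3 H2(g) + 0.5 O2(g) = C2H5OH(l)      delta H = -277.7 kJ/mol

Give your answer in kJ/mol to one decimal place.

delta H = 1948.4 kJ/mol

(i) reversed (C12H22O11(s) must end up as a reactant): +2226.1 kJ/mol
(ii) as written (C2H5OH(l) already on the product side): -277.7 kJ/mol
Combining the equations, delta H = (+2226.1) + (-277.7) = 1948.4 kJ/mol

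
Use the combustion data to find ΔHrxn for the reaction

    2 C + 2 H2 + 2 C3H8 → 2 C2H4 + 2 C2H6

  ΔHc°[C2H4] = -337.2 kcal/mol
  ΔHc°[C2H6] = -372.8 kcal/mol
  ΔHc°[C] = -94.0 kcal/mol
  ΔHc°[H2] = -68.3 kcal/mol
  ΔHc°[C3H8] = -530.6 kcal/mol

With combustion enthalpies, reactants minus products:
= [2·(-94.0) + 2·(-68.3) + 2·(-530.6)] − [2·(-337.2) + 2·(-372.8)]
= 34.2 kcal/mol

ΔHrxn = 34.2 kcal/mol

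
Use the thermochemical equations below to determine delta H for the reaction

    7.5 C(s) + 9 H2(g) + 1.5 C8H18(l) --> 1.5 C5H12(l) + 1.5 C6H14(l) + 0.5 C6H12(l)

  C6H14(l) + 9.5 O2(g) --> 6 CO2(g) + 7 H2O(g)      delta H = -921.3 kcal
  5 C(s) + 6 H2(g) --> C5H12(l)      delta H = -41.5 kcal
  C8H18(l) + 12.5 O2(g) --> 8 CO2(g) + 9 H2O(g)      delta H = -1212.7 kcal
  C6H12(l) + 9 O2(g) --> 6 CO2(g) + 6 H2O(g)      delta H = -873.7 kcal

delta H = -62.5 kcal

equation 1 reversed and × 3/2: (-3/2)·(-921.3) = +1381.95 kcal
equation 2 × 3/2: (3/2)·(-41.5) = -62.25 kcal
equation 3 × 3/2: (3/2)·(-1212.7) = -1819.05 kcal
equation 4 reversed and × 1/2: (-1/2)·(-873.7) = +436.85 kcal
delta H = (+1381.95) + (-62.25) + (-1819.05) + (+436.85) = -62.5 kcal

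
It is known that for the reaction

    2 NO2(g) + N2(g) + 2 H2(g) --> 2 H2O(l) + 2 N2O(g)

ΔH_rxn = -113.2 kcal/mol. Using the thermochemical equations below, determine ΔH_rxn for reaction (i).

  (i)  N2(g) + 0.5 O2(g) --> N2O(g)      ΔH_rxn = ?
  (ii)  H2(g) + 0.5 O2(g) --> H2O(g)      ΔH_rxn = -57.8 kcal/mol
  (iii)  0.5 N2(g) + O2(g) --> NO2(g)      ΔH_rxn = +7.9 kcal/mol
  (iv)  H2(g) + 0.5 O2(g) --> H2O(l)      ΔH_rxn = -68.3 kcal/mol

ΔH_rxn = 19.6 kcal/mol

(i) × 2: contributes 2·x
(ii): not needed.
(iii) reversed and × 2: (-2)·(+7.9) = -15.8 kcal/mol
(iv) × 2: (2)·(-68.3) = -136.6 kcal/mol
-113.2 = (-15.8) + (-136.6) + 2·x
x = (-113.2 − (-152.4)) / (2) = 19.6 kcal/mol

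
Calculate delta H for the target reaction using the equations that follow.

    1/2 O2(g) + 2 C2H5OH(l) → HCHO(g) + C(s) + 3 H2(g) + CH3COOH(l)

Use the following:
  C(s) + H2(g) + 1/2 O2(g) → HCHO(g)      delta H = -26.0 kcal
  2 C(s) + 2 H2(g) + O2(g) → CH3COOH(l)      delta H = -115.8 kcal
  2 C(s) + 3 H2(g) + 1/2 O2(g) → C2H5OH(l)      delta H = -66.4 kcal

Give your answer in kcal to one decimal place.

equation 1 as written (HCHO(g) already on the product side): -26.0 kcal
equation 2 as written (CH3COOH(l) already on the product side): -115.8 kcal
equation 3 reversed and × 2 (C2H5OH(l) must end up as a reactant; ×2 to match 2 C2H5OH(l) in the target): (-2)·(-66.4) = +132.8 kcal
Summing the manipulated equations, delta H = (1)·(-26.0) + (1)·(-115.8) + (-2)·(-66.4) = -9.0 kcal

delta H = -9.0 kcal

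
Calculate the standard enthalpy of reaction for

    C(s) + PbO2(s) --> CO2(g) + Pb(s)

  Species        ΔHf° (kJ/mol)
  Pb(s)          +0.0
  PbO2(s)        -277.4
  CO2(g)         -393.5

Products: 1·(-393.5) + 1·(+0.0) = -393.5
Reactants: 1·(+0.0) + 1·(-277.4) = -277.4
ΔH° = (-393.5) − (-277.4) = -116.1 kJ/mol

ΔH° = -116.1 kJ/mol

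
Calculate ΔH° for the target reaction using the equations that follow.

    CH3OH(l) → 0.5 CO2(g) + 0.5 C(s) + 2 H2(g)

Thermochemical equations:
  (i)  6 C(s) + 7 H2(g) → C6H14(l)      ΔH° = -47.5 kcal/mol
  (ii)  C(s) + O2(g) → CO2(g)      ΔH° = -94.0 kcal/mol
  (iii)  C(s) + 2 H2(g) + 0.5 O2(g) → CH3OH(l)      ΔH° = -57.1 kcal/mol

(i): not needed.
(ii) × 1/2: (1/2)·(-94.0) = -47.0 kcal/mol
(iii) reversed: +57.1 kcal/mol
Since enthalpy is a state function, ΔH° = (-47.0) + (+57.1) = 10.1 kcal/mol

ΔH° = 10.1 kcal/mol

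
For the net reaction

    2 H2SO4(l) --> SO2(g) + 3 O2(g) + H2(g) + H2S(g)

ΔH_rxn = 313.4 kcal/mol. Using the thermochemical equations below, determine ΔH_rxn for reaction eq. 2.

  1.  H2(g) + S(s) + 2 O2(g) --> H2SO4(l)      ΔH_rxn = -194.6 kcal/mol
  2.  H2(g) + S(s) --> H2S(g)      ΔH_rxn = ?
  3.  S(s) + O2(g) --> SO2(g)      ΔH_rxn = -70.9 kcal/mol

ΔH_rxn = -4.9 kcal/mol

eq. 1 reversed and × 2: (-2)·(-194.6) = +389.2 kcal/mol
eq. 2 as written: contributes x
eq. 3 as written: -70.9 kcal/mol
+313.4 = (+389.2) + (-70.9) + x
x = (+313.4 − (+318.3)) / (1) = -4.9 kcal/mol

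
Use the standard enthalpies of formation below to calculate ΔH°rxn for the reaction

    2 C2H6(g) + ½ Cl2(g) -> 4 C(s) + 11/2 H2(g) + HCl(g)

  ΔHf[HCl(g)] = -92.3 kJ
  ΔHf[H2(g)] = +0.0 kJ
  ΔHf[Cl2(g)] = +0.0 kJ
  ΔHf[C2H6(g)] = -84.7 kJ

Products: 4·(+0.0) + 11/2·(+0.0) + 1·(-92.3) = -92.3
Reactants: 2·(-84.7) + 1/2·(+0.0) = -169.4
ΔH°rxn = (-92.3) − (-169.4) = 77.1 kJ

ΔH°rxn = 77.1 kJ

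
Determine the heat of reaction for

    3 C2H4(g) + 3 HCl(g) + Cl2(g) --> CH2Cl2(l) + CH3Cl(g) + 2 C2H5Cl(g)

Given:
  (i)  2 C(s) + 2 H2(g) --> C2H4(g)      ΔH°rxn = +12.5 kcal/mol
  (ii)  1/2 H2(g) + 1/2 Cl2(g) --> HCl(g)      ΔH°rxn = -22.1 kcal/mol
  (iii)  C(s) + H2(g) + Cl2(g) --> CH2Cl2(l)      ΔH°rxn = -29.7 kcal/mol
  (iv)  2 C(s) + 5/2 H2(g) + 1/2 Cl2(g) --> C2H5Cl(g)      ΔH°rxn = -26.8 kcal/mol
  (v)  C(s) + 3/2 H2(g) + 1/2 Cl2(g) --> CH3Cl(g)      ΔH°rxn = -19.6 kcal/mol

ΔH°rxn = -74.1 kcal/mol

(i) reversed and × 3: (-3)·(+12.5) = -37.5 kcal/mol
(ii) reversed and × 3: (-3)·(-22.1) = +66.3 kcal/mol
(iii) as written: -29.7 kcal/mol
(iv) × 2: (2)·(-26.8) = -53.6 kcal/mol
(v) as written: -19.6 kcal/mol
Since enthalpy is a state function, ΔH°rxn = (-37.5) + (+66.3) + (-29.7) + (-53.6) + (-19.6) = -74.1 kcal/mol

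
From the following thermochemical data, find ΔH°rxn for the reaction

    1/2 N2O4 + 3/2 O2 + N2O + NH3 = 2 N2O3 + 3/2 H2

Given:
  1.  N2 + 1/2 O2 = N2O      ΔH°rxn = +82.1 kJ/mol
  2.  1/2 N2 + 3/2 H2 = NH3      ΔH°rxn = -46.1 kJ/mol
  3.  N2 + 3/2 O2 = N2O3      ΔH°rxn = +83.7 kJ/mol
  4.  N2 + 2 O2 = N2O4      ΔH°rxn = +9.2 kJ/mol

ΔH°rxn = 126.8 kJ/mol

eq. 1 reversed (N2O must end up as a reactant): -82.1 kJ/mol
eq. 2 reversed (NH3 must end up as a reactant): +46.1 kJ/mol
eq. 3 × 2 (scale by 2 for the 2 N2O3): (2)·(+83.7) = +167.4 kJ/mol
eq. 4 reversed and × 1/2 (N2O4 must end up as a reactant; ×1/2 to match 1/2 N2O4 in the target): (-1/2)·(+9.2) = -4.6 kJ/mol
ΔH°rxn = (-1)·(+82.1) + (-1)·(-46.1) + (2)·(+83.7) + (-1/2)·(+9.2) = 126.8 kJ/mol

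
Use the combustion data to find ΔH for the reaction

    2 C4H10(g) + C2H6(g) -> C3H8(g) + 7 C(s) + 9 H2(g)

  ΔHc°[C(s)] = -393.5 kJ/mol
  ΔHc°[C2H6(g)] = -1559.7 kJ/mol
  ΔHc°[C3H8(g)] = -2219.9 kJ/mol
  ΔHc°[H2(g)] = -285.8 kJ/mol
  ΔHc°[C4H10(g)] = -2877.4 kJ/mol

Using ΔH = Σ nΔHc°(reactants) − Σ nΔHc°(products):
= [2·(-2877.4) + 1·(-1559.7)] − [1·(-2219.9) + 7·(-393.5) + 9·(-285.8)]
= 232.1 kJ/mol

ΔH = 232.1 kJ/mol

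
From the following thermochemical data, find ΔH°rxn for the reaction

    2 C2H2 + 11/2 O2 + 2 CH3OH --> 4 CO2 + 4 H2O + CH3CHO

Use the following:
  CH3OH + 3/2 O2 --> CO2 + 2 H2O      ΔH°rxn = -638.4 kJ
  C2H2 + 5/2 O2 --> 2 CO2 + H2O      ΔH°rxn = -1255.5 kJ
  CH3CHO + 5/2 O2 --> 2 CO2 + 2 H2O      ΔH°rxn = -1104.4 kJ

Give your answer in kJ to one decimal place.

equation 1 × 2: (2)·(-638.4) = -1276.8 kJ
equation 2 × 2: (2)·(-1255.5) = -2511.0 kJ
equation 3 reversed: +1104.4 kJ
ΔH°rxn = (2)·(-638.4) + (2)·(-1255.5) + (-1)·(-1104.4) = -2683.4 kJ

ΔH°rxn = -2683.4 kJ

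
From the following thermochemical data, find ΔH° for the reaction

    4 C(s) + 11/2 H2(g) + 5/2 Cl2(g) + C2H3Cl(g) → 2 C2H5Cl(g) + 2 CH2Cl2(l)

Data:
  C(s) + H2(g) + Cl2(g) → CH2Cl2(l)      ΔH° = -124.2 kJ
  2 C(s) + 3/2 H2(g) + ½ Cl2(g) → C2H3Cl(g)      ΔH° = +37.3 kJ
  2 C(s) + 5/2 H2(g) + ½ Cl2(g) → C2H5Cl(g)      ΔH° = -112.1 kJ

ΔH° = -509.9 kJ

equation 1 × 2: (2)·(-124.2) = -248.4 kJ
equation 2 reversed: -37.3 kJ
equation 3 × 2: (2)·(-112.1) = -224.2 kJ
ΔH° = (2)·(-124.2) + (-1)·(+37.3) + (2)·(-112.1) = -509.9 kJ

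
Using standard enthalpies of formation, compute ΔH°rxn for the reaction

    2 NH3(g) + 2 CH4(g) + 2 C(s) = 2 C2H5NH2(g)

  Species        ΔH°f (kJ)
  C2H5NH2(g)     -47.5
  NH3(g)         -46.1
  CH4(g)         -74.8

ΔH°rxn = 146.8 kJ

Products: 2·(-47.5) = -95.0
Reactants: 2·(-46.1) + 2·(-74.8) + 2·(+0.0) = -241.8
ΔH°rxn = (-95.0) − (-241.8) = 146.8 kJ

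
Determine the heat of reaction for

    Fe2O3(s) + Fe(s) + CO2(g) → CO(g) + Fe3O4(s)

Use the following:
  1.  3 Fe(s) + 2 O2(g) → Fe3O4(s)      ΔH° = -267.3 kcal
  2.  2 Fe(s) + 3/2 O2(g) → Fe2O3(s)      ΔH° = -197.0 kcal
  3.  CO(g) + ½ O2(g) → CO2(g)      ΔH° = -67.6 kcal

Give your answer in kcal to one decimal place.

eq. 1 as written (Fe3O4(s) already on the product side): -267.3 kcal
eq. 2 reversed (reverse to put Fe2O3(s) on the reactant side): +197.0 kcal
eq. 3 reversed (reverse to put CO(g) on the product side): +67.6 kcal
Combining the equations, ΔH° = (-267.3) + (+197.0) + (+67.6) = -2.7 kcal

ΔH° = -2.7 kcal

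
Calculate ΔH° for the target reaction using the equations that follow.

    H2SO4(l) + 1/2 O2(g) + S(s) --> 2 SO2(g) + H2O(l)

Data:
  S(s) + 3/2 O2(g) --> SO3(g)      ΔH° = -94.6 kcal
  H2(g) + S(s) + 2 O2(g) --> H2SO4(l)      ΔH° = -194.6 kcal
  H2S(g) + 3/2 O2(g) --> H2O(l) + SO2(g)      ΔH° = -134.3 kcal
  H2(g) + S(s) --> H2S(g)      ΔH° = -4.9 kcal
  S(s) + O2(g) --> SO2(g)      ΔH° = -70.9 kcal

ΔH° = -15.5 kcal

equation 1: not needed.
equation 2 reversed: +194.6 kcal
equation 3 as written: -134.3 kcal
equation 4 as written: -4.9 kcal
equation 5 as written: -70.9 kcal
Combining the equations, ΔH° = (+194.6) + (-134.3) + (-4.9) + (-70.9) = -15.5 kcal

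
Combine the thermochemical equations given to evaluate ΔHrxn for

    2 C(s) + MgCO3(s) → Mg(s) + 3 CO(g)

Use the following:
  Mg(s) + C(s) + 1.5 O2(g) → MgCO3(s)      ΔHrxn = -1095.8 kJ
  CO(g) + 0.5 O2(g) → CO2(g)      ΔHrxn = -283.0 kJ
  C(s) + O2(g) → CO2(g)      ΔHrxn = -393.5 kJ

equation 1 reversed (MgCO3(s) must end up as a reactant): +1095.8 kJ
equation 2 reversed and × 3 (CO(g) must end up as a product; ×3 to match 3 CO(g) in the target): (-3)·(-283.0) = +849.0 kJ
equation 3 × 3: (3)·(-393.5) = -1180.5 kJ
ΔHrxn = (+1095.8) + (+849.0) + (-1180.5) = 764.3 kJ

ΔHrxn = 764.3 kJ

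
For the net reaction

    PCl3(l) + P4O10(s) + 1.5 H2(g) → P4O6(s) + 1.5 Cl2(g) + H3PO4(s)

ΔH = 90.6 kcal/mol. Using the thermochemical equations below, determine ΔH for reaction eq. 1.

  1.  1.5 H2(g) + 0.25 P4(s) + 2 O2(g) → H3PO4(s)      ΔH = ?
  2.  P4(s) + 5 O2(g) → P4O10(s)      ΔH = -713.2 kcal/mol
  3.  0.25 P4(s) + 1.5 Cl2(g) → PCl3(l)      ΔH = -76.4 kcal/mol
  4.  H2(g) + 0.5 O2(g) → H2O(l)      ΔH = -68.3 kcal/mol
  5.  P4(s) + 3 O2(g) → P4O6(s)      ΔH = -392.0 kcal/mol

ΔH = -307.0 kcal/mol

eq. 1 as written (H3PO4(s) already on the product side): contributes x
eq. 2 reversed (P4O10(s) must end up as a reactant): +713.2 kcal/mol
eq. 3 reversed (PCl3(l) must end up as a reactant): +76.4 kcal/mol
eq. 4: not needed (H2O(l) appears nowhere else).
eq. 5 as written (P4O6(s) already on the product side): -392.0 kcal/mol
+90.6 = (+713.2) + (+76.4) + (-392.0) + x
x = (+90.6 − (+397.6)) / (1) = -307.0 kcal/mol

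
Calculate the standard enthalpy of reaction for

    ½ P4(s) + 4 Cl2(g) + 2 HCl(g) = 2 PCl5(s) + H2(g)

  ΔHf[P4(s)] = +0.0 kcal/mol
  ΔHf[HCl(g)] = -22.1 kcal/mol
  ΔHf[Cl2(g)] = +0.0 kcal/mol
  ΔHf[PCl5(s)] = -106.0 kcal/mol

Products: 2·(-106.0) + 1·(+0.0) = -212.0
Reactants: 1/2·(+0.0) + 4·(+0.0) + 2·(-22.1) = -44.2
ΔHrxn = (-212.0) − (-44.2) = -167.8 kcal/mol

ΔHrxn = -167.8 kcal/mol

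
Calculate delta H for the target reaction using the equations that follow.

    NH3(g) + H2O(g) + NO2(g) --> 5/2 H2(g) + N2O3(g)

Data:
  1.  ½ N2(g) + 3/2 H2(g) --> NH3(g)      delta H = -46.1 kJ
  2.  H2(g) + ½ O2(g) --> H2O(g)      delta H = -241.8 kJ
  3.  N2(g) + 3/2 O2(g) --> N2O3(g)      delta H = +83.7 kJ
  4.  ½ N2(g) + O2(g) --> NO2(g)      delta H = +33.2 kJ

eq. 1 reversed: +46.1 kJ
eq. 2 reversed: +241.8 kJ
eq. 3 as written: +83.7 kJ
eq. 4 reversed: -33.2 kJ
Since enthalpy is a state function, delta H = (-1)·(-46.1) + (-1)·(-241.8) + (1)·(+83.7) + (-1)·(+33.2) = 338.4 kJ

delta H = 338.4 kJ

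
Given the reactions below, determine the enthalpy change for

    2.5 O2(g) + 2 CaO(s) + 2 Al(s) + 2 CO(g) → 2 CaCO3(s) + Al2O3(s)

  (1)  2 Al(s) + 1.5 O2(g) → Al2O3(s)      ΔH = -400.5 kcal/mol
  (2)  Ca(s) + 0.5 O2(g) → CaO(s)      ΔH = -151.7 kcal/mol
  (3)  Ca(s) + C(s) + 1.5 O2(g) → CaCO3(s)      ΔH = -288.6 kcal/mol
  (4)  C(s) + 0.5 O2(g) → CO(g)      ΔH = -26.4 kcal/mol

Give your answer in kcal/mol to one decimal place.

(1) as written: -400.5 kcal/mol
(2) reversed and × 2: (-2)·(-151.7) = +303.4 kcal/mol
(3) × 2: (2)·(-288.6) = -577.2 kcal/mol
(4) reversed and × 2: (-2)·(-26.4) = +52.8 kcal/mol
ΔH = (1)·(-400.5) + (-2)·(-151.7) + (2)·(-288.6) + (-2)·(-26.4) = -621.5 kcal/mol

ΔH = -621.5 kcal/mol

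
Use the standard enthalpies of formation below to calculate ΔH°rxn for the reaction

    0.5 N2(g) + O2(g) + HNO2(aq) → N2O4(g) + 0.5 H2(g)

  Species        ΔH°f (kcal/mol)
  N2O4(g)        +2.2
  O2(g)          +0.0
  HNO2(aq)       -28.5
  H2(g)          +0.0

ΔH°rxn = Σ nΔHf°(products) − Σ nΔHf°(reactants).
Products: 1·(+2.2) + 1/2·(+0.0) = +2.2
Reactants: 1/2·(+0.0) + 1·(+0.0) + 1·(-28.5) = -28.5
ΔH°rxn = (+2.2) − (-28.5) = 30.7 kcal/mol

ΔH°rxn = 30.7 kcal/mol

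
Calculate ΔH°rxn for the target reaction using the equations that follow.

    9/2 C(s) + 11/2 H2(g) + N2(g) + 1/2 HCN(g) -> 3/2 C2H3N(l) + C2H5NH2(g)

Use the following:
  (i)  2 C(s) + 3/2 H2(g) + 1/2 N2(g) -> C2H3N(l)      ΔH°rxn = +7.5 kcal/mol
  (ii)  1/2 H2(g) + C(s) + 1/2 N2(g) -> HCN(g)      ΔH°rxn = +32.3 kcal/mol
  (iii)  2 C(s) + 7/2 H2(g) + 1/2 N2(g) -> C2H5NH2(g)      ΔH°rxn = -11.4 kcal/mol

(i) × 3/2: (3/2)·(+7.5) = +11.25 kcal/mol
(ii) reversed and × 1/2: (-1/2)·(+32.3) = -16.15 kcal/mol
(iii) as written: -11.4 kcal/mol
Combining the equations, ΔH°rxn = (+11.25) + (-16.15) + (-11.4) = -16.3 kcal/mol

ΔH°rxn = -16.3 kcal/mol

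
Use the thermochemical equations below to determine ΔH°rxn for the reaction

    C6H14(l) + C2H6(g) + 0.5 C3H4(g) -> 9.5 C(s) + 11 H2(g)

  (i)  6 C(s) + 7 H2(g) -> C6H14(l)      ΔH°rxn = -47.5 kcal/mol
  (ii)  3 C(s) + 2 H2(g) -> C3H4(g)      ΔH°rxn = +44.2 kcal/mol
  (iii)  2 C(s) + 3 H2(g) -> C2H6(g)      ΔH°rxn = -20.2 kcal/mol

(i) reversed (C6H14(l) must end up as a reactant): +47.5 kcal/mol
(ii) reversed and × 1/2 (C3H4(g) must end up as a reactant; ×1/2 to match 1/2 C3H4(g) in the target): (-1/2)·(+44.2) = -22.1 kcal/mol
(iii) reversed (reverse to put C2H6(g) on the reactant side): +20.2 kcal/mol
ΔH°rxn = (+47.5) + (-22.1) + (+20.2) = 45.6 kcal/mol

ΔH°rxn = 45.6 kcal/mol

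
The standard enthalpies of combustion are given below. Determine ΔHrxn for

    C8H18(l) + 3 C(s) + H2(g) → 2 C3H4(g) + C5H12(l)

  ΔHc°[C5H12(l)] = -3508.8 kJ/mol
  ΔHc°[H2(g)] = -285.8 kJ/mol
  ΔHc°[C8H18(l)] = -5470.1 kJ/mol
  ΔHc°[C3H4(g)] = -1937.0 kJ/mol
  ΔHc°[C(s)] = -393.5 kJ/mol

With combustion enthalpies, reactants minus products:
= [1·(-5470.1) + 3·(-393.5) + 1·(-285.8)] − [2·(-1937.0) + 1·(-3508.8)]
= 446.4 kJ/mol

ΔHrxn = 446.4 kJ/mol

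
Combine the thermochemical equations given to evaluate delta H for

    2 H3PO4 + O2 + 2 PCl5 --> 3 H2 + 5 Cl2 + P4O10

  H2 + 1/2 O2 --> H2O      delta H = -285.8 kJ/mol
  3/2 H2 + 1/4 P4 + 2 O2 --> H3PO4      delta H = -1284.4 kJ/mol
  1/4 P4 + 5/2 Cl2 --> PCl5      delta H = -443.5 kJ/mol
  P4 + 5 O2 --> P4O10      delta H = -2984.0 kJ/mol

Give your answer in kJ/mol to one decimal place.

delta H = 471.8 kJ/mol

equation 1: not needed (H2O appears nowhere else).
equation 2 reversed and × 2 (reverse to put H3PO4 on the reactant side; scale by 2 for the 2 H3PO4): (-2)·(-1284.4) = +2568.8 kJ/mol
equation 3 reversed and × 2 (reverse to put PCl5 on the reactant side; scale by 2 for the 2 PCl5): (-2)·(-443.5) = +887.0 kJ/mol
equation 4 as written (P4O10 already on the product side): -2984.0 kJ/mol
By Hess's law, delta H = (+2568.8) + (+887.0) + (-2984.0) = 471.8 kJ/mol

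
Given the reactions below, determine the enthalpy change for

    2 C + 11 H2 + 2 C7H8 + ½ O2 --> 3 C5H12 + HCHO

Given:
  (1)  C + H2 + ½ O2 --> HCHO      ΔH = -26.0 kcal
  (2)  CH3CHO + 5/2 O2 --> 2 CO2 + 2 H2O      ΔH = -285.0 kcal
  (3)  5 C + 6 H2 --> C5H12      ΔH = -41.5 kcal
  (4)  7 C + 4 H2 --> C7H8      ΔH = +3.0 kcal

(1) as written (HCHO already on the product side): -26.0 kcal
(2): not needed (CO2 appears nowhere else).
(3) × 3 (×3 to match 3 C5H12 in the target): (3)·(-41.5) = -124.5 kcal
(4) reversed and × 2 (reverse to put C7H8 on the reactant side; scale by 2 for the 2 C7H8): (-2)·(+3.0) = -6.0 kcal
Since enthalpy is a state function, ΔH = (1)·(-26.0) + (3)·(-41.5) + (-2)·(+3.0) = -156.5 kcal

ΔH = -156.5 kcal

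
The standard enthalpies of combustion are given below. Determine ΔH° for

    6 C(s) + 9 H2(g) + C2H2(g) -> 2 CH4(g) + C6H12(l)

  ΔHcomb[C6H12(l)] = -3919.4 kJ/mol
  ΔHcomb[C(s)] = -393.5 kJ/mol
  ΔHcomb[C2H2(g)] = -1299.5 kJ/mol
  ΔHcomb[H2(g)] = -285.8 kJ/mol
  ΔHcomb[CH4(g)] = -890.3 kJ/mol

ΔH° = -532.7 kJ/mol

With combustion enthalpies, reactants minus products:
= [6·(-393.5) + 9·(-285.8) + 1·(-1299.5)] − [2·(-890.3) + 1·(-3919.4)]
= -532.7 kJ/mol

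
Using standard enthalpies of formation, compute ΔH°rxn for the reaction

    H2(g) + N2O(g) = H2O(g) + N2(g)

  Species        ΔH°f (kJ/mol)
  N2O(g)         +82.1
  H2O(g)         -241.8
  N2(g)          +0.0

Products: 1·(-241.8) + 1·(+0.0) = -241.8
Reactants: 1·(+0.0) + 1·(+82.1) = +82.1
ΔH°rxn = (-241.8) − (+82.1) = -323.9 kJ/mol

ΔH°rxn = -323.9 kJ/mol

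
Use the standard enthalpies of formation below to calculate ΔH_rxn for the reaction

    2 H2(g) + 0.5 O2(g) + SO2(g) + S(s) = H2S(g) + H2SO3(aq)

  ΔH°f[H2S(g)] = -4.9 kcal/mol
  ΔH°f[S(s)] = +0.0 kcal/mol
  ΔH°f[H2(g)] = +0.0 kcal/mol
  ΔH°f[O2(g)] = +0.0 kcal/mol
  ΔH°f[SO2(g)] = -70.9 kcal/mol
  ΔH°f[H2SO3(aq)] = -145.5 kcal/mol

ΔH_rxn = -79.5 kcal/mol

Products: 1·(-4.9) + 1·(-145.5) = -150.4
Reactants: 2·(+0.0) + 1/2·(+0.0) + 1·(-70.9) + 1·(+0.0) = -70.9
ΔH_rxn = (-150.4) − (-70.9) = -79.5 kcal/mol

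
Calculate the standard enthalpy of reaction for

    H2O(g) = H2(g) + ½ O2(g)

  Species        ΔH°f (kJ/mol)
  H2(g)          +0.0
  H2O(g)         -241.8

ΔH° = 241.8 kJ/mol

Products: 1·(+0.0) + 1/2·(+0.0) = +0.0
Reactants: 1·(-241.8) = -241.8
ΔH° = (+0.0) − (-241.8) = 241.8 kJ/mol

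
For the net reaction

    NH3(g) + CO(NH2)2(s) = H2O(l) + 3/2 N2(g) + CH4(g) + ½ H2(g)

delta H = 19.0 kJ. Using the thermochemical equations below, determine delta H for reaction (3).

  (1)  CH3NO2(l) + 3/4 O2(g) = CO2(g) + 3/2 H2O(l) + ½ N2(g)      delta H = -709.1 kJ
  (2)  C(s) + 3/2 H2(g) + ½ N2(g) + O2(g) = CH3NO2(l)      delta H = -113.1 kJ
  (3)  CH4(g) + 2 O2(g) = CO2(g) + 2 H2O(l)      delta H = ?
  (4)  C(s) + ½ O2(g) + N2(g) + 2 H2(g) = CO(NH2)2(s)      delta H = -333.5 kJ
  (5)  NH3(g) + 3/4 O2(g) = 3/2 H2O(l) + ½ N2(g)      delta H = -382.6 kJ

(1) as written: -709.1 kJ
(2) as written: -113.1 kJ
(3) reversed: contributes −x
(4) reversed: +333.5 kJ
(5) as written: -382.6 kJ
+19.0 = (-709.1) + (-113.1) + (+333.5) + (-382.6) − x
x = (+19.0 − (-871.3)) / (-1) = -890.3 kJ

delta H = -890.3 kJ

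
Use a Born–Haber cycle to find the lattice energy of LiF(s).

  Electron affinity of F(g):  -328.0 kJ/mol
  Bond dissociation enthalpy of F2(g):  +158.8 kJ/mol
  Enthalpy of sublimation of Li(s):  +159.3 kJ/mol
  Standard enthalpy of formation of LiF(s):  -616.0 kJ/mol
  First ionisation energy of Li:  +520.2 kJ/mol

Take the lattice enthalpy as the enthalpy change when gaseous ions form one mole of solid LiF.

ΔHf° = 1·ΔHsub + 1·(ΣIE) + 1/2·D(F2) + 1·EA + U
-616.0 = 1·(+159.3) + 1·(+520.2) + 1/2·(+158.8) + 1·(-328.0) + U
U = -616.0 − (+430.9) = -1046.9 kJ/mol

U = -1046.9 kJ/mol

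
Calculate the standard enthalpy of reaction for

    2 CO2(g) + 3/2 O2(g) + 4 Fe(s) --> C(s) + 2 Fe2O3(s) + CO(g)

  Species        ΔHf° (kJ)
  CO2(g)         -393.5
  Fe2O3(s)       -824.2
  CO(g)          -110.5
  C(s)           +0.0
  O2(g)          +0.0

ΔH°rxn = -971.9 kJ

Products: 1·(+0.0) + 2·(-824.2) + 1·(-110.5) = -1758.9
Reactants: 2·(-393.5) + 3/2·(+0.0) + 4·(+0.0) = -787.0
ΔH°rxn = (-1758.9) − (-787.0) = -971.9 kJ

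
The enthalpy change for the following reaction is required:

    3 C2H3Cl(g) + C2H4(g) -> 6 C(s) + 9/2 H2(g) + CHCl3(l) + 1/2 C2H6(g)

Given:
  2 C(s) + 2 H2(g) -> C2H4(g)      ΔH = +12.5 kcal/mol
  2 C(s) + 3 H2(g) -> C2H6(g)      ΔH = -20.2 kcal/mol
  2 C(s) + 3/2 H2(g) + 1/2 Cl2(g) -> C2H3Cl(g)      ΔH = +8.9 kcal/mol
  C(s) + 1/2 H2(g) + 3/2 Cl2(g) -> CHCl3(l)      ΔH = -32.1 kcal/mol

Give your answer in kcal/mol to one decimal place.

equation 1 reversed: -12.5 kcal/mol
equation 2 × 1/2: (1/2)·(-20.2) = -10.1 kcal/mol
equation 3 reversed and × 3: (-3)·(+8.9) = -26.7 kcal/mol
equation 4 as written: -32.1 kcal/mol
By Hess's law, ΔH = (-1)·(+12.5) + (1/2)·(-20.2) + (-3)·(+8.9) + (1)·(-32.1) = -81.4 kcal/mol

ΔH = -81.4 kcal/mol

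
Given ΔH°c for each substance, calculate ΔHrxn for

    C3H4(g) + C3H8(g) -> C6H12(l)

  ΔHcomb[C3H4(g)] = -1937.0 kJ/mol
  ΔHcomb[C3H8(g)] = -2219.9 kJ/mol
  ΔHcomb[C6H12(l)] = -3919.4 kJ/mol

Using ΔH = Σ nΔHc°(reactants) − Σ nΔHc°(products):
= [1·(-1937.0) + 1·(-2219.9)] − [1·(-3919.4)]
= -237.5 kJ/mol

ΔHrxn = -237.5 kJ/mol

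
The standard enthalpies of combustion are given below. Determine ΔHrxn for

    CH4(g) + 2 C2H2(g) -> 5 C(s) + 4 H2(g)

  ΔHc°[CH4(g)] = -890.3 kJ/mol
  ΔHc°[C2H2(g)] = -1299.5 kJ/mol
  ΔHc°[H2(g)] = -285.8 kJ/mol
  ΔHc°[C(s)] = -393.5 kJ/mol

ΔHrxn = -378.6 kJ/mol

With combustion enthalpies, reactants minus products:
= [1·(-890.3) + 2·(-1299.5)] − [5·(-393.5) + 4·(-285.8)]
= -378.6 kJ/mol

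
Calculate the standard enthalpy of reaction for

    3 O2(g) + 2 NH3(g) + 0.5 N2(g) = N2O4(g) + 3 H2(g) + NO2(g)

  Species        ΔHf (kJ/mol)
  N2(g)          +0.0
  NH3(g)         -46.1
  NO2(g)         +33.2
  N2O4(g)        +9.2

ΔH°rxn = 134.6 kJ/mol

Products: 1·(+9.2) + 3·(+0.0) + 1·(+33.2) = +42.4
Reactants: 3·(+0.0) + 2·(-46.1) + 1/2·(+0.0) = -92.2
ΔH°rxn = (+42.4) − (-92.2) = 134.6 kJ/mol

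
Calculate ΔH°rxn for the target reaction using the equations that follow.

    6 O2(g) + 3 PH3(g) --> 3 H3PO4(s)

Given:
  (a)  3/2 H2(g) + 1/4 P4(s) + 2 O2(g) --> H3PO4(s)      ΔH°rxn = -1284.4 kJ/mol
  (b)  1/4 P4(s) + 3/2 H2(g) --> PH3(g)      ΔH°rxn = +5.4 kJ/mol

ΔH°rxn = -3869.4 kJ/mol

(a) × 3: (3)·(-1284.4) = -3853.2 kJ/mol
(b) reversed and × 3: (-3)·(+5.4) = -16.2 kJ/mol
Summing the manipulated equations, ΔH°rxn = (3)·(-1284.4) + (-3)·(+5.4) = -3869.4 kJ/mol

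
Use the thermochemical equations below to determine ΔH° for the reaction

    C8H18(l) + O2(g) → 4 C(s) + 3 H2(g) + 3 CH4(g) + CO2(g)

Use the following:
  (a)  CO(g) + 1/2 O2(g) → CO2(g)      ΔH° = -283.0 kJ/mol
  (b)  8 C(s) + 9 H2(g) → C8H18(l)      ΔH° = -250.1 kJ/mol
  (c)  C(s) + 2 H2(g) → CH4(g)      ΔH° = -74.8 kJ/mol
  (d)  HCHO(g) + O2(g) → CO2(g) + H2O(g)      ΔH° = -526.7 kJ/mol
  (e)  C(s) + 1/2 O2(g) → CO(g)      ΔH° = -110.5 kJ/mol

ΔH° = -367.8 kJ/mol

(a) as written: -283.0 kJ/mol
(b) reversed: +250.1 kJ/mol
(c) × 3: (3)·(-74.8) = -224.4 kJ/mol
(d): not needed.
(e) as written: -110.5 kJ/mol
Since enthalpy is a state function, ΔH° = (-283.0) + (+250.1) + (-224.4) + (-110.5) = -367.8 kJ/mol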